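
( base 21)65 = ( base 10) 131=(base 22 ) 5L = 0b10000011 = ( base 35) 3q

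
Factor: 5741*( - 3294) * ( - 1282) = 2^2 * 3^3*61^1*641^1 * 5741^1 = 24243714828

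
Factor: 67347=3^2*7^1*1069^1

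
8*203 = 1624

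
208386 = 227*918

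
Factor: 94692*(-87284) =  - 8265096528  =  - 2^4*3^1*13^1*607^1*21821^1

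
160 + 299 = 459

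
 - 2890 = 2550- 5440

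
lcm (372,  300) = 9300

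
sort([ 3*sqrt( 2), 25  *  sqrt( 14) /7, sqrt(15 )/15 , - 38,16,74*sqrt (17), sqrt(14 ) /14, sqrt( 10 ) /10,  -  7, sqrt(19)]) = [- 38, - 7,  sqrt(15)/15 , sqrt( 14) /14, sqrt(10) /10, 3*sqrt(2) , sqrt( 19 ), 25*sqrt(14) /7 , 16,74 * sqrt(17)]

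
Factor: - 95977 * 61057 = - 7^1*13711^1*61057^1 = - 5860067689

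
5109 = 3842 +1267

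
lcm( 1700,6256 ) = 156400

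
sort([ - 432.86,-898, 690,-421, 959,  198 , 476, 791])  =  [ - 898 ,- 432.86,  -  421, 198, 476,  690, 791, 959]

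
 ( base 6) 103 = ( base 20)1j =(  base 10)39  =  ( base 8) 47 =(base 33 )16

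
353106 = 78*4527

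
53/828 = 53/828 = 0.06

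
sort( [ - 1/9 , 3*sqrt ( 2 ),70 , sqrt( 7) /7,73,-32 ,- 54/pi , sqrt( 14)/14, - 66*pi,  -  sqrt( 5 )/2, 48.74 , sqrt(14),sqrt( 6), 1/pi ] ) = [  -  66 * pi, - 32, - 54/pi,  -  sqrt( 5)/2,  -  1/9,sqrt ( 14)/14, 1/pi,sqrt(7 ) /7, sqrt( 6), sqrt( 14), 3*sqrt ( 2), 48.74, 70, 73 ] 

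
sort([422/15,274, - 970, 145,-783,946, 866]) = [-970, - 783 , 422/15,145,274 , 866, 946]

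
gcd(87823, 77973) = 1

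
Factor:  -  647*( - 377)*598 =2^1*13^2*23^1*29^1*647^1 = 145863562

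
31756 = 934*34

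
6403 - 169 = 6234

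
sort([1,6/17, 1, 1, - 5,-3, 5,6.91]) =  [  -  5, - 3,6/17,1,1, 1, 5, 6.91] 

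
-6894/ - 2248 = 3  +  75/1124 = 3.07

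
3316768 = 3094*1072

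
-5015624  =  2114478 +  - 7130102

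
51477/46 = 51477/46  =  1119.07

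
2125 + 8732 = 10857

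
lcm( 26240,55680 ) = 2282880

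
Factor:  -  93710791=-93710791^1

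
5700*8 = 45600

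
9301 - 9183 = 118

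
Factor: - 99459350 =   -  2^1*5^2 *17^2*6883^1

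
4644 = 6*774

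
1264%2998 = 1264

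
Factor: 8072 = 2^3 * 1009^1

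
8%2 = 0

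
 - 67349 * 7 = - 471443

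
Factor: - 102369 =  - 3^1*34123^1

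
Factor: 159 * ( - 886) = -2^1*3^1 * 53^1*443^1 = - 140874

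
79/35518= 79/35518 = 0.00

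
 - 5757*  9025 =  - 51956925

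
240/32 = 15/2 = 7.50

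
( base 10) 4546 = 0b1000111000010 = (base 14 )192a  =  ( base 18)e0a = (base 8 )10702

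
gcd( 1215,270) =135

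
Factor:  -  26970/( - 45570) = 29/49 = 7^( - 2)*29^1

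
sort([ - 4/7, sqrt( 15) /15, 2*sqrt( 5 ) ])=[-4/7,sqrt( 15 ) /15,2*sqrt( 5)]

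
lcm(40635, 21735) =934605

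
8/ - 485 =  -  8/485= -0.02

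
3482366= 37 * 94118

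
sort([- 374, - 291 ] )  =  [ -374, - 291]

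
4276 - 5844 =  - 1568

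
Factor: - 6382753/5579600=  - 490981/429200=   - 2^( - 4 ) *5^( - 2 ) * 23^1* 29^(- 1 )*37^( - 1 )*21347^1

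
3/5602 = 3/5602 = 0.00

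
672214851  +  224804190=897019041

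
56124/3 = 18708=18708.00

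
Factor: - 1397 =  - 11^1 * 127^1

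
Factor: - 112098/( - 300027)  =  34/91 = 2^1* 7^( - 1)*13^ ( - 1)*17^1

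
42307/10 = 4230 + 7/10 =4230.70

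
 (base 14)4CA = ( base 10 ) 962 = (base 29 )145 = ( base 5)12322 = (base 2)1111000010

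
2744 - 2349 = 395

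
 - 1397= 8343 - 9740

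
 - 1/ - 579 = 1/579  =  0.00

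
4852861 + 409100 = 5261961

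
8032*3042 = 24433344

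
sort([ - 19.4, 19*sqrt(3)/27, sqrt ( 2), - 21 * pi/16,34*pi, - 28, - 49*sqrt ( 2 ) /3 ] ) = [-28, - 49 *sqrt( 2 )/3, - 19.4 , - 21*pi/16, 19 * sqrt(3)/27, sqrt(2 ),34 *pi]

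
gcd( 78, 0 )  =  78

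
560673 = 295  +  560378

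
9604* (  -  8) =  - 76832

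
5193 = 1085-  - 4108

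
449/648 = 449/648 = 0.69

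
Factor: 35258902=2^1*7^1 * 2518493^1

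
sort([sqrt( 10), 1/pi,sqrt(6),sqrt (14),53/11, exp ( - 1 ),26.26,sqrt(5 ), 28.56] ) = [ 1/pi,exp(-1),sqrt ( 5 ),sqrt( 6),sqrt( 10), sqrt(14 ),53/11,26.26,28.56] 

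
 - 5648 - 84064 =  -89712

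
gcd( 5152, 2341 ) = 1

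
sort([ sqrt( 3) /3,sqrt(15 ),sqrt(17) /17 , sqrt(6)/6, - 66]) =[-66,sqrt( 17) /17,sqrt(6) /6,sqrt ( 3)/3,sqrt (15 )]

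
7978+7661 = 15639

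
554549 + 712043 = 1266592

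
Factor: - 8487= - 3^2*23^1*41^1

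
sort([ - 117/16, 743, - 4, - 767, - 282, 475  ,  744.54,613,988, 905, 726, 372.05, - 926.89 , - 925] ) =[ - 926.89, - 925, - 767, - 282,-117/16, - 4,372.05,475, 613, 726, 743, 744.54,905, 988 ]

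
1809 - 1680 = 129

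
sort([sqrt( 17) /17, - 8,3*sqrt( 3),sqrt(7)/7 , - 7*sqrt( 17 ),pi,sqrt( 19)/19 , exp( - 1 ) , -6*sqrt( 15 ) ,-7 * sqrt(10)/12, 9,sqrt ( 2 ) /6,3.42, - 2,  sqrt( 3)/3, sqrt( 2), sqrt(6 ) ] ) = [ - 7*sqrt( 17 ), - 6*sqrt( 15),-8, - 2 ,  -  7 * sqrt( 10)/12,sqrt( 19 )/19,sqrt(2)/6,sqrt(17)/17, exp( - 1), sqrt( 7 ) /7,sqrt( 3) /3,sqrt( 2 ) , sqrt(6 ), pi, 3.42,3*sqrt( 3),9]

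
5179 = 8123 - 2944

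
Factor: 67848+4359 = 72207   =  3^2*71^1*113^1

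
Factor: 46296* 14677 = 2^3*3^2*13^1*643^1*1129^1= 679486392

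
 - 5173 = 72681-77854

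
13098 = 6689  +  6409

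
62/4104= 31/2052 = 0.02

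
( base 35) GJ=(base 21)16c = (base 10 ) 579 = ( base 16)243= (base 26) M7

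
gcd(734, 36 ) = 2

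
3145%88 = 65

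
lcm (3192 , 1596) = 3192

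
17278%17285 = 17278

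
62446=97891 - 35445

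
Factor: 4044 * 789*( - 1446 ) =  - 4613775336 = - 2^3*3^3*241^1*263^1*337^1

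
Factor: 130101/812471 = 3^1*11^( - 1)*17^1*233^ ( - 1)*317^( - 1 )*2551^1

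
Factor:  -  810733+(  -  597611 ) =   -  2^3 * 3^1*7^1 * 83^1*101^1 = -  1408344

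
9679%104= 7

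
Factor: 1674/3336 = 279/556 = 2^( - 2 )*3^2*31^1*139^(-1)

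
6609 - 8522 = -1913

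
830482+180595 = 1011077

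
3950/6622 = 1975/3311 = 0.60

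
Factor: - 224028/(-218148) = 3^1*7^(-1) * 53^ (  -  1) * 127^1  =  381/371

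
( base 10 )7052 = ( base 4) 1232030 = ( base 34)63E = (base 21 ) FKH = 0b1101110001100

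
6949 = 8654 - 1705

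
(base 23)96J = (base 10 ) 4918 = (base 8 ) 11466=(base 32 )4PM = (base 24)8CM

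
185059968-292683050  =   - 107623082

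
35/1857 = 35/1857 = 0.02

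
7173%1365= 348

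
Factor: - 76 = -2^2* 19^1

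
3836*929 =3563644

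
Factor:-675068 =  -2^2*71^1*2377^1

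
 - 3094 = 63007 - 66101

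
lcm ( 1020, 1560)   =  26520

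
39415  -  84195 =  -  44780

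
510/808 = 255/404= 0.63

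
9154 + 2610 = 11764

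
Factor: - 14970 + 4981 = -9989 = -  7^1*1427^1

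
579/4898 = 579/4898 = 0.12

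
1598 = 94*17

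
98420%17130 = 12770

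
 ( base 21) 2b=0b110101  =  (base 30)1N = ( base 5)203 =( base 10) 53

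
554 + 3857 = 4411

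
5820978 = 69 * 84362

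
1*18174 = 18174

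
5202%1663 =213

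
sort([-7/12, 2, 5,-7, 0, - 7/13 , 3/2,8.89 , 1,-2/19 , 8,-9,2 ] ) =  [ - 9,-7, - 7/12,  -  7/13,-2/19, 0, 1 , 3/2, 2 , 2, 5,  8, 8.89]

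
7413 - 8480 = -1067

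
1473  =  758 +715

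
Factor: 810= 2^1*3^4*5^1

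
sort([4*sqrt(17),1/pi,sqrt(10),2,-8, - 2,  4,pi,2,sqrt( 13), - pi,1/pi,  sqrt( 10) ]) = [ - 8,  -  pi, - 2,  1/pi,1/pi,2,2, pi,sqrt( 10 ),sqrt( 10),sqrt( 13) , 4,4*sqrt( 17)] 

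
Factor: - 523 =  - 523^1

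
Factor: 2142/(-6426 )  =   - 1/3 = - 3^(-1) 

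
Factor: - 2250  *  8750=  - 2^2*3^2*5^7*7^1 = - 19687500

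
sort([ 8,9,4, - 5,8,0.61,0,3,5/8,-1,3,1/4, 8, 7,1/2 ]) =[ - 5 ,-1 , 0,1/4,1/2 , 0.61,5/8,3, 3, 4,7,8, 8,8,9]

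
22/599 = 22/599= 0.04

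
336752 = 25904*13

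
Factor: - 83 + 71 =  - 2^2*3^1 = - 12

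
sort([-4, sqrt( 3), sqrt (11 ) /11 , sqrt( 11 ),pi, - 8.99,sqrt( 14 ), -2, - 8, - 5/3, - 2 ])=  [-8.99, - 8, - 4, - 2, - 2 ,-5/3,sqrt( 11 ) /11, sqrt(  3 ), pi, sqrt( 11) , sqrt( 14 ) ]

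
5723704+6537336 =12261040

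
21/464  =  21/464= 0.05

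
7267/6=7267/6  =  1211.17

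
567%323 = 244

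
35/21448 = 5/3064 = 0.00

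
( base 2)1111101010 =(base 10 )1002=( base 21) 25F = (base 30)13C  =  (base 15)46c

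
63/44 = 1 + 19/44= 1.43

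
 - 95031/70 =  - 1358 + 29/70  =  - 1357.59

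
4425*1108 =4902900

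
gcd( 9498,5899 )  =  1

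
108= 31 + 77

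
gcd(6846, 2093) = 7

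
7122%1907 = 1401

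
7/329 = 1/47 = 0.02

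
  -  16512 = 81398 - 97910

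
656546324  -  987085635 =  - 330539311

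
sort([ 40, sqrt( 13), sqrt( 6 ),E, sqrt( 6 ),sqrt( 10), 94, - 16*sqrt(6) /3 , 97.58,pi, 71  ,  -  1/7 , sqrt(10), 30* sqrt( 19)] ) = [ - 16*sqrt (6) /3, - 1/7,sqrt(6 ), sqrt( 6 ),E,pi, sqrt( 10), sqrt(10), sqrt (13),40, 71,94, 97.58,30 * sqrt(19)]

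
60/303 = 20/101 = 0.20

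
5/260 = 1/52 = 0.02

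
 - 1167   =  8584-9751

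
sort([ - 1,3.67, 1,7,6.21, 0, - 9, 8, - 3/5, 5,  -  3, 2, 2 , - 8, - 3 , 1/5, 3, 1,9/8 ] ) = [ - 9, - 8,- 3, - 3, - 1, - 3/5 , 0,1/5, 1,1, 9/8, 2, 2, 3,  3.67, 5,  6.21, 7, 8 ]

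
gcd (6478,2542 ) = 82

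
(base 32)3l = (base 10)117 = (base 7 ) 225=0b1110101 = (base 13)90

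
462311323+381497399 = 843808722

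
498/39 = 166/13=12.77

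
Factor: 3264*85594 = 2^7*3^1* 17^1*42797^1=279378816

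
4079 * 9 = 36711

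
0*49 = 0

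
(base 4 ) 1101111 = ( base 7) 21114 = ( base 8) 12125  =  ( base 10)5205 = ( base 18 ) g13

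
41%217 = 41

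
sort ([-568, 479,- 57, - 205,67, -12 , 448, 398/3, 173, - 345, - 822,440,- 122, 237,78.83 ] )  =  [ - 822, - 568, - 345, - 205, - 122, - 57,-12, 67, 78.83, 398/3, 173, 237, 440, 448, 479]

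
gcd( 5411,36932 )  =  7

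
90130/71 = 90130/71 = 1269.44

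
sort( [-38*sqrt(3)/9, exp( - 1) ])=[ - 38*sqrt(3)/9, exp( - 1 )]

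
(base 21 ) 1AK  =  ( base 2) 1010011111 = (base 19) 1G6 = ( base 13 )3c8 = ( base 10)671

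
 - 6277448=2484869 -8762317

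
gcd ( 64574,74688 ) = 778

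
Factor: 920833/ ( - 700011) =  - 3^(-2 ) *13^( - 1)*31^ ( - 1)*193^(  -  1) * 920833^1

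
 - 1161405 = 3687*( - 315 ) 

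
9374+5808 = 15182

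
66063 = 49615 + 16448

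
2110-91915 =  - 89805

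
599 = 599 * 1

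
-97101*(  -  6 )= 582606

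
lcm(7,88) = 616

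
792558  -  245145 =547413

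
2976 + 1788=4764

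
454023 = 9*50447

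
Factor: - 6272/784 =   -  8 = - 2^3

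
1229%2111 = 1229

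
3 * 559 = 1677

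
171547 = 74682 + 96865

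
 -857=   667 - 1524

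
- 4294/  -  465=9 + 109/465=9.23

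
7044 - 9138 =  -2094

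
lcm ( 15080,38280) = 497640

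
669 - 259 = 410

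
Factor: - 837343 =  - 13^1*41^1*1571^1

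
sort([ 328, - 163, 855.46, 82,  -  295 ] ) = [  -  295,  -  163,  82,  328,855.46 ] 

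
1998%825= 348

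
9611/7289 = 9611/7289 = 1.32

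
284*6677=1896268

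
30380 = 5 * 6076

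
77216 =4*19304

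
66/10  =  6 + 3/5 = 6.60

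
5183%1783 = 1617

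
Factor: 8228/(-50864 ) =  - 2^( - 2)*11^1*17^(-1) =- 11/68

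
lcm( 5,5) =5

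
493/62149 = 493/62149 = 0.01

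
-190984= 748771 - 939755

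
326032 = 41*7952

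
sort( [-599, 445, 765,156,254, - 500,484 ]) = [ - 599, - 500,  156, 254 , 445,484,765 ] 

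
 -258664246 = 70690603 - 329354849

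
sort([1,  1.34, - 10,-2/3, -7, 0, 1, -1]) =[ - 10, - 7,  -  1, - 2/3, 0,1,1 , 1.34]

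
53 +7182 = 7235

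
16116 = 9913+6203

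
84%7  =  0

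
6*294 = 1764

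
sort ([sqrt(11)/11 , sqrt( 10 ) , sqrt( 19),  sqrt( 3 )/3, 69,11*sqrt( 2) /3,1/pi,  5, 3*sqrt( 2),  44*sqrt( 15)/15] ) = [ sqrt( 11 )/11 , 1/pi , sqrt( 3 )/3,  sqrt( 10 ), 3*sqrt( 2), sqrt( 19),5,11*sqrt( 2 ) /3,44*sqrt( 15)/15, 69 ] 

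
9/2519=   9/2519 = 0.00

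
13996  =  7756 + 6240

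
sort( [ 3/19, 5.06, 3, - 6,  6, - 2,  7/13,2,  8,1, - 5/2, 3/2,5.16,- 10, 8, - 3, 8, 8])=[  -  10, - 6, - 3,- 5/2,  -  2 , 3/19,7/13,1,3/2,2, 3, 5.06, 5.16,6 , 8, 8,  8,8]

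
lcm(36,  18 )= 36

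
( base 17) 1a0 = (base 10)459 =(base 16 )1CB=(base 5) 3314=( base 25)I9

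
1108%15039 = 1108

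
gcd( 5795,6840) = 95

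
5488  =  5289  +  199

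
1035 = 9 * 115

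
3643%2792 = 851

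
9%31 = 9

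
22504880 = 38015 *592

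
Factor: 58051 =7^1*8293^1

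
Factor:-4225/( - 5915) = 5^1*7^ ( - 1 ) = 5/7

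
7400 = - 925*( - 8 ) 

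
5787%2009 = 1769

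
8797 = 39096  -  30299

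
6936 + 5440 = 12376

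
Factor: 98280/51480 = 3^1* 7^1*11^( -1) = 21/11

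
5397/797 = 6 + 615/797 = 6.77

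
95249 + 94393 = 189642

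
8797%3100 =2597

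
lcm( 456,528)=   10032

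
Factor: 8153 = 31^1*263^1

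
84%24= 12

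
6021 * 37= 222777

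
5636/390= 14 + 88/195 = 14.45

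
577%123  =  85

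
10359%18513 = 10359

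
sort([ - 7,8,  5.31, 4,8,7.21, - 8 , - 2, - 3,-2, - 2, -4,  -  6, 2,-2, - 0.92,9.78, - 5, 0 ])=[ - 8, - 7, - 6, -5, - 4, - 3, - 2,-2, - 2,-2,-0.92,0, 2,4, 5.31,7.21,  8,8,9.78 ]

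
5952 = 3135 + 2817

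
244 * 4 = 976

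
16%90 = 16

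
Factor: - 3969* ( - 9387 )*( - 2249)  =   - 83790999747 = - 3^6*7^3*13^1*149^1*173^1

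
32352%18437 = 13915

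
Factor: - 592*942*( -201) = 112090464 = 2^5*3^2*37^1 * 67^1*157^1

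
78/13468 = 3/518 = 0.01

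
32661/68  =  480 +21/68 =480.31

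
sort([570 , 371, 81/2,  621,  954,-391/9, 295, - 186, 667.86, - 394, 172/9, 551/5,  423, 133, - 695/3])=[  -  394,- 695/3, - 186, - 391/9,172/9,81/2, 551/5, 133, 295, 371, 423,570, 621, 667.86, 954]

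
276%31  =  28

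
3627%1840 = 1787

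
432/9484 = 108/2371=0.05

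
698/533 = 1  +  165/533 = 1.31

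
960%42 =36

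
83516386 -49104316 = 34412070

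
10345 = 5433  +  4912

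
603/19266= 201/6422 = 0.03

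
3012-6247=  - 3235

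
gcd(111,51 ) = 3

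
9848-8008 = 1840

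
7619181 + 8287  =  7627468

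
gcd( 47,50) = 1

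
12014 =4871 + 7143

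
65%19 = 8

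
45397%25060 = 20337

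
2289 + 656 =2945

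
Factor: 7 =7^1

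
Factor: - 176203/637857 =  - 3^ (-2 )*11^(-1)*17^ ( - 1)*23^1*47^1*163^1 *379^( - 1 )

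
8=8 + 0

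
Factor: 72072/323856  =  77/346 = 2^( - 1 )*7^1*11^1*173^( - 1) 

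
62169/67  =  62169/67= 927.90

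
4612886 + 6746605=11359491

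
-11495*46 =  - 528770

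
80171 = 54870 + 25301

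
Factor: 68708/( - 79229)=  - 2^2 * 89^1 * 193^1*79229^(-1) 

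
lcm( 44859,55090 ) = 3140130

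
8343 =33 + 8310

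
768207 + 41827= 810034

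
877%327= 223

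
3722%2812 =910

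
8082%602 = 256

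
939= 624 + 315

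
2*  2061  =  4122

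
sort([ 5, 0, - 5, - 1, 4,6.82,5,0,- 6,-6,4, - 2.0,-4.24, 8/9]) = [-6 , - 6,-5, - 4.24, - 2.0 ,-1, 0,0,8/9,4,4,5,5,6.82]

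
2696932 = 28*96319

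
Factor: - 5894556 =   -  2^2*3^1*491213^1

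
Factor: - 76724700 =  - 2^2*3^1 * 5^2 * 13^1 * 103^1*191^1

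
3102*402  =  1247004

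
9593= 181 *53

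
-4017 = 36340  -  40357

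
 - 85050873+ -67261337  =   - 152312210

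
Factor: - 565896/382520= - 969/655 = - 3^1*5^( - 1 )*17^1*19^1*131^ (  -  1) 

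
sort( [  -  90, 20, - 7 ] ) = [  -  90,-7,  20]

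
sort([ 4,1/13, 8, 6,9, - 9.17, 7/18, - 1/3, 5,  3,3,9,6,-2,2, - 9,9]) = [-9.17, - 9, - 2,-1/3,1/13,7/18,2, 3,3 , 4, 5,6, 6, 8, 9,9 , 9]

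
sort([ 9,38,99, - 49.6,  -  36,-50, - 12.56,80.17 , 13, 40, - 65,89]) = [ - 65, - 50,-49.6, - 36,  -  12.56, 9, 13,38, 40,80.17,89, 99] 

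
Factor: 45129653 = 239^1*188827^1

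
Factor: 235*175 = 41125 = 5^3*7^1*47^1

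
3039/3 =1013 = 1013.00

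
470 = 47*10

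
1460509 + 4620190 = 6080699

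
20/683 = 20/683 = 0.03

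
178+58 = 236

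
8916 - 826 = 8090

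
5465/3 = 5465/3=1821.67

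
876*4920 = 4309920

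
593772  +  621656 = 1215428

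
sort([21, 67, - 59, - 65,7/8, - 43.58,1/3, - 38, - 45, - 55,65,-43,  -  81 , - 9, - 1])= [ - 81, - 65, - 59, - 55,-45, - 43.58,-43, - 38  , - 9, - 1,1/3,7/8,21,65 , 67] 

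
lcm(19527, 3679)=253851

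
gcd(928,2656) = 32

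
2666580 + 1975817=4642397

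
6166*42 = 258972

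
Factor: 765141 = 3^1*13^1 * 23^1 * 853^1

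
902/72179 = 902/72179 = 0.01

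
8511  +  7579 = 16090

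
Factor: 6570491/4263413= 7^(-1 )*11^( - 1)*17^( - 1)*859^1*3257^(-1)*7649^1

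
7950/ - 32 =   -  3975/16 = - 248.44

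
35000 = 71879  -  36879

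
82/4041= 82/4041 = 0.02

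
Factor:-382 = -2^1*191^1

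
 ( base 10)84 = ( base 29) 2q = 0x54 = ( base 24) 3C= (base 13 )66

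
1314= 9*146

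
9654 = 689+8965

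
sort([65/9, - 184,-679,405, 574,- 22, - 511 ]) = [-679, - 511,- 184, - 22, 65/9,405, 574]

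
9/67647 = 3/22549 = 0.00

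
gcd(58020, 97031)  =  1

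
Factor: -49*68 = - 3332 = -2^2*7^2*17^1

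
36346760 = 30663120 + 5683640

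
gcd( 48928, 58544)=16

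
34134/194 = 17067/97 = 175.95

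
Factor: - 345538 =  - 2^1*197^1*877^1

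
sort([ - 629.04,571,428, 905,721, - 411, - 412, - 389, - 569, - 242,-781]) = [ - 781 , - 629.04, - 569, - 412  , - 411,-389,  -  242, 428 , 571,721,905 ] 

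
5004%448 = 76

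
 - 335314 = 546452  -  881766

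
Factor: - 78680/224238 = -20/57 = -  2^2*3^( - 1 )*5^1*19^( - 1 )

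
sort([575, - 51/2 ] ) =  [ - 51/2 , 575]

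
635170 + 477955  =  1113125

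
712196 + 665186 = 1377382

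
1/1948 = 1/1948 =0.00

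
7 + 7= 14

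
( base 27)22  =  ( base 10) 56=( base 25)26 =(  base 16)38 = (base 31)1P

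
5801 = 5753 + 48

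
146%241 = 146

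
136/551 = 136/551 = 0.25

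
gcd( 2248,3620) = 4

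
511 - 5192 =-4681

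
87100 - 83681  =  3419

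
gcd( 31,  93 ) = 31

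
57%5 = 2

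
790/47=790/47 =16.81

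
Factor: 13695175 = 5^2*13^1*42139^1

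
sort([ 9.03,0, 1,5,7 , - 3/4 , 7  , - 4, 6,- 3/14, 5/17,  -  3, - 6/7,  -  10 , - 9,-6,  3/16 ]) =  [ - 10 , - 9, -6, - 4,  -  3, - 6/7 ,-3/4, - 3/14, 0,3/16  ,  5/17, 1, 5,  6, 7, 7 , 9.03]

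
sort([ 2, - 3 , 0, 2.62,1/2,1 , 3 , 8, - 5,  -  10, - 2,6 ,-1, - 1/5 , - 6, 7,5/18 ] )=[ - 10,-6 , - 5, - 3, - 2, - 1,-1/5,0, 5/18,1/2,1, 2, 2.62,3 , 6,7,8 ]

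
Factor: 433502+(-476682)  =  -2^2*5^1*17^1*127^1 = -  43180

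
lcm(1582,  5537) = 11074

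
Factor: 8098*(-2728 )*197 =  - 2^4*11^1*31^1*197^1*4049^1 = - 4351994768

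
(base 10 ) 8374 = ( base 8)20266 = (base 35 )6T9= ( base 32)85m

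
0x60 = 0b1100000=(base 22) 48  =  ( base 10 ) 96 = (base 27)3f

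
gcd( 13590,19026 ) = 2718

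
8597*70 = 601790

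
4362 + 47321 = 51683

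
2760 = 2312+448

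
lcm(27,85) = 2295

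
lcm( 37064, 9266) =37064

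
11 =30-19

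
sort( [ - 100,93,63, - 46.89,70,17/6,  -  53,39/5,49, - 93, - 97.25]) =[ - 100, - 97.25, - 93, - 53, - 46.89,17/6 , 39/5, 49, 63,70,  93]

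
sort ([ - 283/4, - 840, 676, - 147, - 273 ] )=[ - 840, - 273, - 147, - 283/4,  676]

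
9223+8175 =17398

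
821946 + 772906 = 1594852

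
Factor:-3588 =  - 2^2*3^1*13^1*23^1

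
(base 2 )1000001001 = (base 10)521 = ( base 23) mf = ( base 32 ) g9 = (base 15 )24b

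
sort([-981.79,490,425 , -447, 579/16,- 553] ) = [-981.79,-553,-447, 579/16,425,490]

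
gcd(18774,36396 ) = 18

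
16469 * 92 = 1515148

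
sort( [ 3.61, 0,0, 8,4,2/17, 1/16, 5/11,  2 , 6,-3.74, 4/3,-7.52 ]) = [ - 7.52,-3.74,0,0, 1/16,2/17,5/11,4/3, 2, 3.61,4,6, 8 ] 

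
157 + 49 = 206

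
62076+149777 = 211853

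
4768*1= 4768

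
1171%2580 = 1171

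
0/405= 0= 0.00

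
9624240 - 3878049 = 5746191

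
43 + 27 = 70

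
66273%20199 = 5676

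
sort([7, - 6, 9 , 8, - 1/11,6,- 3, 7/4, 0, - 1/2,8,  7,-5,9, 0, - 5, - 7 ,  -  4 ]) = [-7 , - 6 , - 5 ,  -  5,-4,  -  3, - 1/2 ,  -  1/11, 0,0,7/4,6 , 7, 7,  8 , 8,9,9]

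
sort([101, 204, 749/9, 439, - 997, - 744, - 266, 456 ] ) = [ - 997, - 744, - 266, 749/9 , 101, 204, 439,456] 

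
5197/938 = 5197/938=5.54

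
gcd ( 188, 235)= 47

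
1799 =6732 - 4933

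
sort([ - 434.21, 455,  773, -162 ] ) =[ - 434.21, - 162, 455,  773 ]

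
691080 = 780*886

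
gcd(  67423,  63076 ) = 1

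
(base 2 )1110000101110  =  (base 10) 7214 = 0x1C2E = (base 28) 95i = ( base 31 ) 7fm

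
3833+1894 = 5727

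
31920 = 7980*4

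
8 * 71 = 568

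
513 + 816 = 1329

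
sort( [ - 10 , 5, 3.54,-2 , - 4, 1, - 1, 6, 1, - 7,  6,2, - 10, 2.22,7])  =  [ - 10, - 10, - 7,-4, - 2, - 1,1,1,2 , 2.22,3.54, 5,6, 6, 7 ] 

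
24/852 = 2/71 = 0.03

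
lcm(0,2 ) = 0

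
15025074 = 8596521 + 6428553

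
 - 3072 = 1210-4282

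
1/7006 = 1/7006 = 0.00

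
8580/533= 660/41 =16.10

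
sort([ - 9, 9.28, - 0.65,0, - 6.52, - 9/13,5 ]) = [ - 9, - 6.52, - 9/13, - 0.65,0,5, 9.28] 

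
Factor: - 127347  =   - 3^1*11^1*17^1 * 227^1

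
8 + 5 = 13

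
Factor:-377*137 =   -  51649   =  - 13^1*29^1*137^1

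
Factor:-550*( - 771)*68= 28835400= 2^3 * 3^1*5^2*11^1*17^1*257^1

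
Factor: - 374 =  - 2^1 *11^1*17^1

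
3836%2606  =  1230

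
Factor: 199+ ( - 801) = - 2^1*7^1*43^1 = - 602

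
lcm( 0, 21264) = 0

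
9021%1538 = 1331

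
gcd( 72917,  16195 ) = 79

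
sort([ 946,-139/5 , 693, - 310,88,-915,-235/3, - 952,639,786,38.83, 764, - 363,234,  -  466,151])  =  [ - 952, - 915,- 466,  -  363,-310,-235/3,-139/5,38.83,88,  151,234,639,693, 764,786, 946]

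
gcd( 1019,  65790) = 1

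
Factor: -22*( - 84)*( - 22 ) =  - 2^4*3^1*7^1*11^2 = - 40656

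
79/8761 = 79/8761 = 0.01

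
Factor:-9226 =  -  2^1*7^1*659^1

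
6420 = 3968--2452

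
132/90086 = 66/45043 = 0.00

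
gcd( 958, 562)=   2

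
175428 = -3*(-58476) 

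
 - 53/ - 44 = 1 + 9/44 = 1.20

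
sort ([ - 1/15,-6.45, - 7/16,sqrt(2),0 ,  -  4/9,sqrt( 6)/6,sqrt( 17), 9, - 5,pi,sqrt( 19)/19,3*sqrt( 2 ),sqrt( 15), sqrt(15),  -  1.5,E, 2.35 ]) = [- 6.45, - 5, - 1.5, - 4/9, - 7/16, -1/15,  0,sqrt(19)/19,sqrt( 6)/6, sqrt( 2), 2.35,E,pi,sqrt( 15),sqrt(15),sqrt ( 17),3 * sqrt(2 ),9]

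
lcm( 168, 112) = 336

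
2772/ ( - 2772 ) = -1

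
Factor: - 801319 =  - 31^1 * 25849^1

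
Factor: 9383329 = 9383329^1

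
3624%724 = 4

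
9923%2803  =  1514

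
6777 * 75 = 508275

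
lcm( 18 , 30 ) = 90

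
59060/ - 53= - 59060/53 = -1114.34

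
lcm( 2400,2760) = 55200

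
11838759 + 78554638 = 90393397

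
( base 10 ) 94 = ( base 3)10111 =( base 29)37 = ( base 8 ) 136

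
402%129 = 15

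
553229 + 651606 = 1204835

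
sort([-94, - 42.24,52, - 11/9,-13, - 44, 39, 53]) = [ - 94, - 44 , - 42.24, - 13,  -  11/9, 39,52,53 ]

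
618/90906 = 103/15151 = 0.01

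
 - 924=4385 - 5309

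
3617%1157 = 146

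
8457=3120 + 5337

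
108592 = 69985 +38607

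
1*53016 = 53016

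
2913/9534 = 971/3178 = 0.31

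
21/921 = 7/307  =  0.02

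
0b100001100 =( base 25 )AI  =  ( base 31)8k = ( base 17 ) fd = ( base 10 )268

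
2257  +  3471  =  5728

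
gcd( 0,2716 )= 2716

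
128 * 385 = 49280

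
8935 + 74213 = 83148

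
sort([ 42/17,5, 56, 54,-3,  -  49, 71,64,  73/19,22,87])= [  -  49, - 3,42/17, 73/19,5, 22,  54,56,64, 71 , 87 ]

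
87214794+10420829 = 97635623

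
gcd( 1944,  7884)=108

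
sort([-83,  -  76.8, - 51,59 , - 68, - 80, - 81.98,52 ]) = [ - 83, - 81.98,- 80, - 76.8, - 68, -51, 52 , 59] 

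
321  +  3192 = 3513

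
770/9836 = 385/4918 = 0.08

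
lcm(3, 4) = 12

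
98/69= 1+29/69 = 1.42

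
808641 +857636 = 1666277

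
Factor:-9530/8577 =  - 2^1*3^( - 2 ) * 5^1 = -10/9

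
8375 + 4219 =12594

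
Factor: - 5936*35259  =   - 209297424 = -2^4*3^1 * 7^2*23^1 * 53^1 * 73^1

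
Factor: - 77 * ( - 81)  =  6237= 3^4*7^1*11^1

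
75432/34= 37716/17 = 2218.59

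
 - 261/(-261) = 1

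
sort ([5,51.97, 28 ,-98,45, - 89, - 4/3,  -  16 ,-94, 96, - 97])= [ - 98,-97 ,-94, - 89, - 16, - 4/3,5, 28,45,51.97,96 ]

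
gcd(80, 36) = 4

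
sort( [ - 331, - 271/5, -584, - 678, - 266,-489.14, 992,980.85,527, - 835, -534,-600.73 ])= [ - 835, - 678, - 600.73, - 584,-534,-489.14, - 331,-266, - 271/5,527,980.85,992 ]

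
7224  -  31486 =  - 24262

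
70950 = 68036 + 2914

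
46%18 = 10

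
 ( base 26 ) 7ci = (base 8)11706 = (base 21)ba1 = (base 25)82C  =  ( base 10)5062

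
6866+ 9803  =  16669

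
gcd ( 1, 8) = 1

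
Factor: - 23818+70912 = 47094 = 2^1* 3^1*47^1*167^1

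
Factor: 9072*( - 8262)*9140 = - 685069176960 = - 2^7*3^9*5^1* 7^1*17^1*457^1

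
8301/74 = 112+13/74 = 112.18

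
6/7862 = 3/3931 = 0.00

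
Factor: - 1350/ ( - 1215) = 10/9=2^1 * 3^( - 2)*5^1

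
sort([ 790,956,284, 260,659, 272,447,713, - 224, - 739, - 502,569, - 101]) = [  -  739 , - 502, - 224, - 101,260,272, 284,447, 569,659  ,  713, 790,  956]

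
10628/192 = 2657/48  =  55.35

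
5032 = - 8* ( - 629 ) 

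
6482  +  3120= 9602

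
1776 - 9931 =-8155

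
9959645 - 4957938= 5001707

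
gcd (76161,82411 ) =1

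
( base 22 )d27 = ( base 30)71d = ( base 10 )6343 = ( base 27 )8ip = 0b1100011000111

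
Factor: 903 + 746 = 1649=17^1*97^1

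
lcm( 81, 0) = 0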